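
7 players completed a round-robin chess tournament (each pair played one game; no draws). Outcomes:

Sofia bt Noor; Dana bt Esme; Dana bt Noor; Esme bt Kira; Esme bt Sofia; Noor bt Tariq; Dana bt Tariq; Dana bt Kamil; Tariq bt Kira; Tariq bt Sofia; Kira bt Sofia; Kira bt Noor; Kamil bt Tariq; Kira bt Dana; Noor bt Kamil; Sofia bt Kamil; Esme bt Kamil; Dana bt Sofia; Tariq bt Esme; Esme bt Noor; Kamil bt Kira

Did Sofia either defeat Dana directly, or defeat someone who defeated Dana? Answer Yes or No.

Sofia did not beat Dana directly.
Sofia beat Kamil, Noor, but each of them lost to Dana. No two-step path.

No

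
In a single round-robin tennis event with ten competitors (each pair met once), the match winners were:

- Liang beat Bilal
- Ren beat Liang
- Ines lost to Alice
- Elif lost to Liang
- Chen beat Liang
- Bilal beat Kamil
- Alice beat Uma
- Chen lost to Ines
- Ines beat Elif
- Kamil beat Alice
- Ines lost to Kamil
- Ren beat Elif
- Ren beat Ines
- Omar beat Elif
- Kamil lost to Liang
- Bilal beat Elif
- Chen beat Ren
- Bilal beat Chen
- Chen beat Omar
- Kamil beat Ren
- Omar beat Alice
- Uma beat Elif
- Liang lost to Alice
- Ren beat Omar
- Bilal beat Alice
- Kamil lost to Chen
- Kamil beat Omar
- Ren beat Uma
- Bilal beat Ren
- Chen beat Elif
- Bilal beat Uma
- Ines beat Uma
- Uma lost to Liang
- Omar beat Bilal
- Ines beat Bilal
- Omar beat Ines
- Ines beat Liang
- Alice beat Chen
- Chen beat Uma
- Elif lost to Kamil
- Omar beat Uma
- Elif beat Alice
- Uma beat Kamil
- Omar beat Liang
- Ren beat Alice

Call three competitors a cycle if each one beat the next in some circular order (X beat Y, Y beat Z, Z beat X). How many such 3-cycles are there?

27

Win totals: Uma 2, Alice 4, Ren 6, Chen 6, Liang 4, Ines 5, Elif 1, Omar 6, Bilal 6, Kamil 5.
A competitor with w wins dominates both others in C(w,2) triples; summing gives 1 + 6 + 15 + 15 + 6 + 10 + 0 + 15 + 15 + 10 = 93 transitive triples.
Total triples C(10,3) = 120, so cyclic triples = 120 − 93 = 27.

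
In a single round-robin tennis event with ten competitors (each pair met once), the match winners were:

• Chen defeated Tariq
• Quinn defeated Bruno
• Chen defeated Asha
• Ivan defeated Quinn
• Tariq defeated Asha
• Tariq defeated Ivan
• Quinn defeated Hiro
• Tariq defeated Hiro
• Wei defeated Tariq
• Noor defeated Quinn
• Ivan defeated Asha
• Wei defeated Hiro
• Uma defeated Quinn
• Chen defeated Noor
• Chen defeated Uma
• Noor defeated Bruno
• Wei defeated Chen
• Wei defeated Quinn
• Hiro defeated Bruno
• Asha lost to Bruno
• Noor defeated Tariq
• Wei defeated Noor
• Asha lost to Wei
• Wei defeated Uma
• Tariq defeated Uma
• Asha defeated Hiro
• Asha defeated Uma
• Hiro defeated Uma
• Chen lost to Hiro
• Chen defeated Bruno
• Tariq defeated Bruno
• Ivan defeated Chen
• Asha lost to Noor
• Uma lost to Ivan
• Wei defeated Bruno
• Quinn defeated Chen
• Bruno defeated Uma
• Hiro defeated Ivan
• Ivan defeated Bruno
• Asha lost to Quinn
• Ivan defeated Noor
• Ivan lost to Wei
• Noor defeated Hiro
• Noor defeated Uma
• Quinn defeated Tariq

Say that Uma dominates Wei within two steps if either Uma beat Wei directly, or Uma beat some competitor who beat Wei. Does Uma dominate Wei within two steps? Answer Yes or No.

Uma did not beat Wei directly.
Uma beat Quinn, but each of them lost to Wei. No two-step path.

No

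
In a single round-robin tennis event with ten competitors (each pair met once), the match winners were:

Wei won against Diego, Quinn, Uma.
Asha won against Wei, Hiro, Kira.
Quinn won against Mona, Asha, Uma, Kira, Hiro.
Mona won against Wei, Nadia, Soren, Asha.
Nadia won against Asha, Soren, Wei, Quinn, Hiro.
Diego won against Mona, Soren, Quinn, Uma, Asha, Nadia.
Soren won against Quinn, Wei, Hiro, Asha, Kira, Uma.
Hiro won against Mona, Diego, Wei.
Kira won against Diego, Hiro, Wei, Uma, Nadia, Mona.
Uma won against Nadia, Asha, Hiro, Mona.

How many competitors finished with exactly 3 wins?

3

Win totals: Diego 6, Wei 3, Asha 3, Mona 4, Soren 6, Kira 6, Hiro 3, Uma 4, Nadia 5, Quinn 5.
Exactly 3: Wei, Asha, Hiro — 3 competitors.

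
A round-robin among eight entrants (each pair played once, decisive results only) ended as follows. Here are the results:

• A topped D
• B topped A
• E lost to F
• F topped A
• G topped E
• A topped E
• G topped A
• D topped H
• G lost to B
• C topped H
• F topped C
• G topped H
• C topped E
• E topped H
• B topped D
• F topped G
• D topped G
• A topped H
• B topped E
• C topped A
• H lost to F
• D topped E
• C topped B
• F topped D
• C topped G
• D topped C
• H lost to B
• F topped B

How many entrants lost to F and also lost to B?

5

F beat: A, B, C, D, E, G, H.
B beat: A, D, E, G, H.
Both beat: A, D, E, G, H — 5.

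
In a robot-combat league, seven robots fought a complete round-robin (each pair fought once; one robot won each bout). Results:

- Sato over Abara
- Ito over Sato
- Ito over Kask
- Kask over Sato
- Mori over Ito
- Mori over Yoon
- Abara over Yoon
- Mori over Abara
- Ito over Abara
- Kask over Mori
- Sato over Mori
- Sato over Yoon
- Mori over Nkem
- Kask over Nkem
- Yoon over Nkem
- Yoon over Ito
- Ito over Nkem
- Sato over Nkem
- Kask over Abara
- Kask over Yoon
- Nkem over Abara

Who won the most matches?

Win totals: Sato 4, Ito 4, Mori 4, Nkem 1, Kask 5, Abara 1, Yoon 2.
Kask leads with 5 wins (next highest: 4).

Kask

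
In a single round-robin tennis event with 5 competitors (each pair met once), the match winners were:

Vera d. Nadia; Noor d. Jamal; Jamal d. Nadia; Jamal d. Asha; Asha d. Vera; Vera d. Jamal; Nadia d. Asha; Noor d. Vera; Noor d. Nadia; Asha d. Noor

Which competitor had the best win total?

Win totals: Nadia 1, Noor 3, Jamal 2, Asha 2, Vera 2.
Noor leads with 3 wins (next highest: 2).

Noor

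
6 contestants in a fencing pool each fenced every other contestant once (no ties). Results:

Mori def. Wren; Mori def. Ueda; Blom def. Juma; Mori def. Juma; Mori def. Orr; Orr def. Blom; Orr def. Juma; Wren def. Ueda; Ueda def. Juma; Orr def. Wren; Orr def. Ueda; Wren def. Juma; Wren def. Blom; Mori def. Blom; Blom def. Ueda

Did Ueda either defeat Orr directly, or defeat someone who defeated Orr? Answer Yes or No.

No

Ueda did not beat Orr directly.
Ueda beat Juma, but each of them lost to Orr. No two-step path.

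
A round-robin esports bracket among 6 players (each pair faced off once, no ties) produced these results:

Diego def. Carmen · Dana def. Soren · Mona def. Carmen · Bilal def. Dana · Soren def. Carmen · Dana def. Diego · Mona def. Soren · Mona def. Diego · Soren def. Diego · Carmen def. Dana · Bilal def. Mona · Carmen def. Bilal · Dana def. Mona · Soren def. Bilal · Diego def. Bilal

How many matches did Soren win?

Soren's results: beat Bilal, Carmen, Diego; lost to Mona, Dana.
That is 3 wins.

3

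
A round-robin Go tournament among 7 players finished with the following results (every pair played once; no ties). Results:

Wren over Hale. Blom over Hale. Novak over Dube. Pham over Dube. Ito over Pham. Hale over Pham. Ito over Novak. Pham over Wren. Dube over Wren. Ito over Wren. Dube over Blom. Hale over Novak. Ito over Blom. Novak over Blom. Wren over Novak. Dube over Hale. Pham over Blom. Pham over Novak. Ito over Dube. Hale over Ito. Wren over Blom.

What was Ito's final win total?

5

Ito's results: beat Blom, Novak, Wren, Pham, Dube; lost to Hale.
That is 5 wins.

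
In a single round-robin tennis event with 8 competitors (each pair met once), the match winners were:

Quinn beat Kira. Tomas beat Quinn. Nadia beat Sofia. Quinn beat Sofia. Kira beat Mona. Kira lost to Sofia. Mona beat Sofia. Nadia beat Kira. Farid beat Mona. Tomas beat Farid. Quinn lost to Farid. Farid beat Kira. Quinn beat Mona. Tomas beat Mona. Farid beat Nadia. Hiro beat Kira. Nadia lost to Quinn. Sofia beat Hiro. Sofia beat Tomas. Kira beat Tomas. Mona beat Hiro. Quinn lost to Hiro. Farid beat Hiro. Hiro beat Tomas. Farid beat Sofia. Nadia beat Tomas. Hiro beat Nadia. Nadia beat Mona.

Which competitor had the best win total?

Farid

Win totals: Sofia 3, Farid 6, Quinn 4, Hiro 4, Kira 2, Nadia 4, Tomas 3, Mona 2.
Farid leads with 6 wins (next highest: 4).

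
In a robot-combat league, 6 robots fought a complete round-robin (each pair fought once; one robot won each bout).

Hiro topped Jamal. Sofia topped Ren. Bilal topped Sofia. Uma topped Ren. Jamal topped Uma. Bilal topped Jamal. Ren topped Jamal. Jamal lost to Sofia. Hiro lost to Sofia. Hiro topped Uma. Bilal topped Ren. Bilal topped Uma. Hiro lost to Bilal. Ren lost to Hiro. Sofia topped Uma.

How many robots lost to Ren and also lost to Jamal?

Ren beat: Jamal.
Jamal beat: Uma.
No one was beaten by both.

0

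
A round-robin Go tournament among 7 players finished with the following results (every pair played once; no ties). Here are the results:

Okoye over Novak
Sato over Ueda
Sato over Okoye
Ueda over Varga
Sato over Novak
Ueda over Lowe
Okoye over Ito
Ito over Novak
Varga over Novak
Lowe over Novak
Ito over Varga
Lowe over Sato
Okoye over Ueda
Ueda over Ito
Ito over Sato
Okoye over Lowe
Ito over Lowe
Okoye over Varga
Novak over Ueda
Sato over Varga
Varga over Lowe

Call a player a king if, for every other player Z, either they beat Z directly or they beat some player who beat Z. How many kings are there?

Okoye reaches everyone (king).
Lowe cannot reach Ito in two steps.
Novak cannot reach Okoye, Sato in two steps.
Varga cannot reach Okoye, Ito in two steps.
Ueda cannot reach Okoye in two steps.
Ito reaches everyone (king).
Sato reaches everyone (king).
Kings: Okoye, Ito, Sato — 3.

3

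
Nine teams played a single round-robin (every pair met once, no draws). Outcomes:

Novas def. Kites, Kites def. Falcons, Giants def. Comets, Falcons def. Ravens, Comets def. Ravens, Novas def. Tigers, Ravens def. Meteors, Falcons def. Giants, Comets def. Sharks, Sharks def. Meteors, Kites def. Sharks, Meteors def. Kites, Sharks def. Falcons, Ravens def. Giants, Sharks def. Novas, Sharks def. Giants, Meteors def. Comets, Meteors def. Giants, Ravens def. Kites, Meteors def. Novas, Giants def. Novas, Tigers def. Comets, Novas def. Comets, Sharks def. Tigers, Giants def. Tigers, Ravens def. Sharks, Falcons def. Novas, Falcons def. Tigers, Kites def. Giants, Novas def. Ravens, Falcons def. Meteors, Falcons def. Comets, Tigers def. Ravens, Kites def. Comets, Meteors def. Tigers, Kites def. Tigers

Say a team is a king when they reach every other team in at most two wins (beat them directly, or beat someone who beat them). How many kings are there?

7

Ravens reaches everyone (king).
Meteors reaches everyone (king).
Tigers cannot reach Falcons, Novas in two steps.
Falcons reaches everyone (king).
Novas reaches everyone (king).
Sharks reaches everyone (king).
Giants cannot reach Meteors, Falcons in two steps.
Kites reaches everyone (king).
Comets reaches everyone (king).
Kings: Ravens, Meteors, Falcons, Novas, Sharks, Kites, Comets — 7.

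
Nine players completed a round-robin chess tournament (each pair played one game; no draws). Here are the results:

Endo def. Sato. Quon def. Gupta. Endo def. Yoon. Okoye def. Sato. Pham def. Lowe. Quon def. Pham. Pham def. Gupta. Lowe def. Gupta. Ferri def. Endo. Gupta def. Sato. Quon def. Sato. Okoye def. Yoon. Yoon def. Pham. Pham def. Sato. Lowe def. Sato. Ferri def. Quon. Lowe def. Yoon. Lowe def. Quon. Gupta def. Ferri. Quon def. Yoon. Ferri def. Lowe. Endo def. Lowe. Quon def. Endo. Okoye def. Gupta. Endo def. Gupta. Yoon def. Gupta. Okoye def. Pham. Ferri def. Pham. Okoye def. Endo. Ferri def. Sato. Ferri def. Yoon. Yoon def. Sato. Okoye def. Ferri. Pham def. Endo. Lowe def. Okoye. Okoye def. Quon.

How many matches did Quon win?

Quon's results: beat Gupta, Endo, Sato, Yoon, Pham; lost to Okoye, Lowe, Ferri.
That is 5 wins.

5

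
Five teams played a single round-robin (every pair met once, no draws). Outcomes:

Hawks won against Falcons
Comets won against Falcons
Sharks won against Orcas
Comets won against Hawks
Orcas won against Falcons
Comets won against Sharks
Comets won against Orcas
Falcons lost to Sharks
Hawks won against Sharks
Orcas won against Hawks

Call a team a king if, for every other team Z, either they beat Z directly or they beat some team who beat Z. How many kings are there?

1

Sharks cannot reach Comets in two steps.
Hawks cannot reach Comets in two steps.
Falcons cannot reach Sharks, Hawks, Comets, Orcas in two steps.
Comets reaches everyone (king).
Orcas cannot reach Comets in two steps.
Kings: Comets — 1.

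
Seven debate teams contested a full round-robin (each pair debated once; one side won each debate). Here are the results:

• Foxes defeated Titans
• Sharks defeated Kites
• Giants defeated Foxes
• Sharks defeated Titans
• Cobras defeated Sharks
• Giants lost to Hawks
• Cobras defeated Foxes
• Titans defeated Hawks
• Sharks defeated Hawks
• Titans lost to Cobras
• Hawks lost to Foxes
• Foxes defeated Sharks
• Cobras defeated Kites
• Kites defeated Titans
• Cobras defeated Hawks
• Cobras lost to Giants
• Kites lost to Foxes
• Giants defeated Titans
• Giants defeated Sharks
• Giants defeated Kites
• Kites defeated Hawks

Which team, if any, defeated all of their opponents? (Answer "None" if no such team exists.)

Highest win total is Giants with 5 (out of 6 possible).
Giants lost to Hawks, so no team went undefeated.

None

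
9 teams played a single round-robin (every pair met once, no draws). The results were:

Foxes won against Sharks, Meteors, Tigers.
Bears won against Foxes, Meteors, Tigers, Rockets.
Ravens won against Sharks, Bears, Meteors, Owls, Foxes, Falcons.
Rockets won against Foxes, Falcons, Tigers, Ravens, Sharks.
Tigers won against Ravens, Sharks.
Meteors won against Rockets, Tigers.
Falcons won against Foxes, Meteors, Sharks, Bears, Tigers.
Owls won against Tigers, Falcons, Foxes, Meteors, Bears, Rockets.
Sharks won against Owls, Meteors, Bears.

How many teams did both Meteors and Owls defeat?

Meteors beat: Tigers, Rockets.
Owls beat: Foxes, Tigers, Meteors, Rockets, Falcons, Bears.
Both beat: Tigers, Rockets — 2.

2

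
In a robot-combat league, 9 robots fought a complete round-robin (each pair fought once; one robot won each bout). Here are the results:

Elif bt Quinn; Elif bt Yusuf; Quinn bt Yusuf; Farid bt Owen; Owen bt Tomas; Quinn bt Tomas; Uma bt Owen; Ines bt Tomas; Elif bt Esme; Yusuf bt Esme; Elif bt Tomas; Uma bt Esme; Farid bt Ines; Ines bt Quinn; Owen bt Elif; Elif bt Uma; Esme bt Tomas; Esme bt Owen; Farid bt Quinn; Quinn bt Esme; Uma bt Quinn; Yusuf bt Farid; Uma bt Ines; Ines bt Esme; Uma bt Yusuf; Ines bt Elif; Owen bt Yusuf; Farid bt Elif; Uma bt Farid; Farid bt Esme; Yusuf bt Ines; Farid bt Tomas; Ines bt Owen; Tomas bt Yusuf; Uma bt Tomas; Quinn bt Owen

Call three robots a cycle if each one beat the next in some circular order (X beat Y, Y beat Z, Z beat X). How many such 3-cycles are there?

Win totals: Esme 2, Quinn 4, Uma 7, Elif 5, Tomas 1, Owen 3, Ines 5, Farid 6, Yusuf 3.
A robot with w wins dominates both others in C(w,2) triples; summing gives 1 + 6 + 21 + 10 + 0 + 3 + 10 + 15 + 3 = 69 transitive triples.
Total triples C(9,3) = 84, so cyclic triples = 84 − 69 = 15.

15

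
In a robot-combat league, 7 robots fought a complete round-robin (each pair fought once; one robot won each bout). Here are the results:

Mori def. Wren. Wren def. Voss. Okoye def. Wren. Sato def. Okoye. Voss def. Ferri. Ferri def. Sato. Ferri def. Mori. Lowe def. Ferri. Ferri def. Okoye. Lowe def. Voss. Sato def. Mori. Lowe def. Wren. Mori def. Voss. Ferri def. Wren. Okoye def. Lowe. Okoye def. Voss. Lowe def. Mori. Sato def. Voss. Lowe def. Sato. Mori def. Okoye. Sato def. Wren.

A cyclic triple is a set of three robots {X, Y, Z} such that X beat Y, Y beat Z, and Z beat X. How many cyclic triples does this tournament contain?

7

Win totals: Ferri 4, Voss 1, Mori 3, Sato 4, Lowe 5, Okoye 3, Wren 1.
A robot with w wins dominates both others in C(w,2) triples; summing gives 6 + 0 + 3 + 6 + 10 + 3 + 0 = 28 transitive triples.
Total triples C(7,3) = 35, so cyclic triples = 35 − 28 = 7.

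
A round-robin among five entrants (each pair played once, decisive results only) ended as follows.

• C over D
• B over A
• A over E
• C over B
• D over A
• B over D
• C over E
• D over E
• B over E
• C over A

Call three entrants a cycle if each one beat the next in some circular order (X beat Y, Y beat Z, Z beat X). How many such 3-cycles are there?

Of the C(5,3) = 10 triples, the cyclic ones are: none.
That is 0.

0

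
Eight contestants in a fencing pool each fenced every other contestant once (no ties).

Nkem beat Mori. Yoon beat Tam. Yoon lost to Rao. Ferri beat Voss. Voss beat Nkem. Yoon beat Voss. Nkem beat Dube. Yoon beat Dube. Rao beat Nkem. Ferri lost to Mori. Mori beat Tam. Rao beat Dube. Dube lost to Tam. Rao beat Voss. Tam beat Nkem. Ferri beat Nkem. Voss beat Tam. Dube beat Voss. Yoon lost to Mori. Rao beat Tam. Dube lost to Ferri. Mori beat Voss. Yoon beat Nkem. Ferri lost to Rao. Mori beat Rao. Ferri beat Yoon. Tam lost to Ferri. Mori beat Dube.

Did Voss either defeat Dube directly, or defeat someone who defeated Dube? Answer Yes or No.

Voss did not beat Dube directly.
Voss beat Nkem, Tam. Of those, Nkem beat Dube.

Yes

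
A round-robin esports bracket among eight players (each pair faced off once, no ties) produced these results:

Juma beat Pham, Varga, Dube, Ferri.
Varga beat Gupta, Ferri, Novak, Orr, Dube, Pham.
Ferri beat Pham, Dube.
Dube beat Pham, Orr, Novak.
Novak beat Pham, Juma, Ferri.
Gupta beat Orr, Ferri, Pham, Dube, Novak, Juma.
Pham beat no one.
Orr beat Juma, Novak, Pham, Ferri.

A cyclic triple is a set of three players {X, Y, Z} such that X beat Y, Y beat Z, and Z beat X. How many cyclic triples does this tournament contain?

7

Win totals: Novak 3, Dube 3, Orr 4, Ferri 2, Gupta 6, Varga 6, Juma 4, Pham 0.
A player with w wins dominates both others in C(w,2) triples; summing gives 3 + 3 + 6 + 1 + 15 + 15 + 6 + 0 = 49 transitive triples.
Total triples C(8,3) = 56, so cyclic triples = 56 − 49 = 7.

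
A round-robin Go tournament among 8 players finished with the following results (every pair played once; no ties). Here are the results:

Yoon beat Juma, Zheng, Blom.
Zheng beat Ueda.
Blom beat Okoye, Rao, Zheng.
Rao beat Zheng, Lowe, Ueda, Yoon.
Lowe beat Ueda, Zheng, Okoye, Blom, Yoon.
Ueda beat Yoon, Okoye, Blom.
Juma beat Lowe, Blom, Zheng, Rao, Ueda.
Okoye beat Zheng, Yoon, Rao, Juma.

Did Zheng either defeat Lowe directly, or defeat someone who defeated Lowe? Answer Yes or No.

Zheng did not beat Lowe directly.
Zheng beat Ueda, but each of them lost to Lowe. No two-step path.

No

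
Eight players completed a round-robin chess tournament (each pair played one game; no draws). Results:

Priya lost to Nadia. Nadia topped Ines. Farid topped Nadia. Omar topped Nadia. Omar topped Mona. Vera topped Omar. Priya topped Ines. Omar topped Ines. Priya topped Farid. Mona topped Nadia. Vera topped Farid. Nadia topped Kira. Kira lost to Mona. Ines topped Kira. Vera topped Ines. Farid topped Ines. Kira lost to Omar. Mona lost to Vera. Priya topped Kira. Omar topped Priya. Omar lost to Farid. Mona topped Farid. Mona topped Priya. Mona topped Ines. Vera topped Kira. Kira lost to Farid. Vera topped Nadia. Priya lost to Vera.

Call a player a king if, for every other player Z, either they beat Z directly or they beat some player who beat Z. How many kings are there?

1

Farid cannot reach Vera in two steps.
Mona cannot reach Vera in two steps.
Priya cannot reach Mona, Vera in two steps.
Kira cannot reach Farid, Mona, Priya, Vera, Ines, Omar, Nadia in two steps.
Vera reaches everyone (king).
Ines cannot reach Farid, Mona, Priya, Vera, Omar, Nadia in two steps.
Omar cannot reach Vera in two steps.
Nadia cannot reach Mona, Vera, Omar in two steps.
Kings: Vera — 1.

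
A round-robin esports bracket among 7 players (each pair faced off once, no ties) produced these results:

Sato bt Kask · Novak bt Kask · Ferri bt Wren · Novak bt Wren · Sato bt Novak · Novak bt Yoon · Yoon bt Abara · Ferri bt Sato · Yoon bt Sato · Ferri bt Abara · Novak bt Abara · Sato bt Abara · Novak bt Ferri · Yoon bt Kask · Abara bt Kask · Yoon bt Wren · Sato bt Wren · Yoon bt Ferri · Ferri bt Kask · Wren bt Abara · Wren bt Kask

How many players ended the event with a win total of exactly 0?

1

Win totals: Wren 2, Yoon 5, Abara 1, Kask 0, Sato 4, Novak 5, Ferri 4.
Exactly 0: Kask — 1 player.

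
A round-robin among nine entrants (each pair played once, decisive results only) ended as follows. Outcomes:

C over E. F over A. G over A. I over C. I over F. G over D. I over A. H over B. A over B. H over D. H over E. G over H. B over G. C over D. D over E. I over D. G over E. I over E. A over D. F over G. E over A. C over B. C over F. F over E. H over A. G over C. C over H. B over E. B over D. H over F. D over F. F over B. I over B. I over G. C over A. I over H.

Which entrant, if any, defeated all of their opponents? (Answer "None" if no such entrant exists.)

I has 8 wins out of 8 opponents — a perfect record.

I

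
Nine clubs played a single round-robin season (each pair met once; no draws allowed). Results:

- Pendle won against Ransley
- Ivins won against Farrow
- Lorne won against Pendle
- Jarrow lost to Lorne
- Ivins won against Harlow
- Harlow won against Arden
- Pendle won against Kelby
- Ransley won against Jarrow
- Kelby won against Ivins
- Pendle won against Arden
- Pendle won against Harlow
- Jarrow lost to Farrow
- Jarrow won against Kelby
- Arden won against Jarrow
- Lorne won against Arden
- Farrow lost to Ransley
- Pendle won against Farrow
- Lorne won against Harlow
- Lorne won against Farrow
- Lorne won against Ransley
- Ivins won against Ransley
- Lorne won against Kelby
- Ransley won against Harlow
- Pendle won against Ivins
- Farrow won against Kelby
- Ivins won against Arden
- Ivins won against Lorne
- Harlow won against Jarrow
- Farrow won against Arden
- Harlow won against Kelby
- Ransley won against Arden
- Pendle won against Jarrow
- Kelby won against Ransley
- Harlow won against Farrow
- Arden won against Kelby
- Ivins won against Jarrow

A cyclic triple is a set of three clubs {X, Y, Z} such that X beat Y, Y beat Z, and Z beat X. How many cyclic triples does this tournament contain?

Win totals: Jarrow 1, Pendle 7, Lorne 7, Ivins 6, Farrow 3, Arden 2, Harlow 4, Ransley 4, Kelby 2.
A club with w wins dominates both others in C(w,2) triples; summing gives 0 + 21 + 21 + 15 + 3 + 1 + 6 + 6 + 1 = 74 transitive triples.
Total triples C(9,3) = 84, so cyclic triples = 84 − 74 = 10.

10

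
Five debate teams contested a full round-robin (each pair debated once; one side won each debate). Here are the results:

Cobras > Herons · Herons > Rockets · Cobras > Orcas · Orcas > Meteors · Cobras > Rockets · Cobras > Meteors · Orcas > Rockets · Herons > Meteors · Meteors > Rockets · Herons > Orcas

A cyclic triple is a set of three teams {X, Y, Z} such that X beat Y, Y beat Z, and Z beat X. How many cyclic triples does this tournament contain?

0

Win totals: Herons 3, Orcas 2, Meteors 1, Rockets 0, Cobras 4.
A team with w wins dominates both others in C(w,2) triples; summing gives 3 + 1 + 0 + 0 + 6 = 10 transitive triples.
Total triples C(5,3) = 10, so cyclic triples = 10 − 10 = 0.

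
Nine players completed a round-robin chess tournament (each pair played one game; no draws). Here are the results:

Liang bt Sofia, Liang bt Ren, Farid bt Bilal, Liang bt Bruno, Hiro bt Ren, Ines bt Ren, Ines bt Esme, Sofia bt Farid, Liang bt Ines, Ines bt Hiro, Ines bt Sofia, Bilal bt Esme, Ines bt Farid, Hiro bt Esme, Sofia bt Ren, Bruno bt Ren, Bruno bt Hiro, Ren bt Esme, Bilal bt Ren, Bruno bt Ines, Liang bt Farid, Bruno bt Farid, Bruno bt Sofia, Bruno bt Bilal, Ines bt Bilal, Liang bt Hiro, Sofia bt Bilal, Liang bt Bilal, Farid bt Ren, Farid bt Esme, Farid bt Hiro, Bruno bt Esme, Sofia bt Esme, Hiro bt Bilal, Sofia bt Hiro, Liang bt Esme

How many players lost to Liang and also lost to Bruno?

Liang beat: Sofia, Bilal, Ines, Esme, Farid, Bruno, Ren, Hiro.
Bruno beat: Sofia, Bilal, Ines, Esme, Farid, Ren, Hiro.
Both beat: Sofia, Bilal, Ines, Esme, Farid, Ren, Hiro — 7.

7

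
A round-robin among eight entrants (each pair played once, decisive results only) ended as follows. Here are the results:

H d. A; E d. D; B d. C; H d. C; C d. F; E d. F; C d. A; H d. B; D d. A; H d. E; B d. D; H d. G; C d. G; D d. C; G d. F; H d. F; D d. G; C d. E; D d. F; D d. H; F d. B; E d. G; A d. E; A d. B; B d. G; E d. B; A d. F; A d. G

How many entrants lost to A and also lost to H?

4

A beat: B, E, F, G.
H beat: A, B, C, E, F, G.
Both beat: B, E, F, G — 4.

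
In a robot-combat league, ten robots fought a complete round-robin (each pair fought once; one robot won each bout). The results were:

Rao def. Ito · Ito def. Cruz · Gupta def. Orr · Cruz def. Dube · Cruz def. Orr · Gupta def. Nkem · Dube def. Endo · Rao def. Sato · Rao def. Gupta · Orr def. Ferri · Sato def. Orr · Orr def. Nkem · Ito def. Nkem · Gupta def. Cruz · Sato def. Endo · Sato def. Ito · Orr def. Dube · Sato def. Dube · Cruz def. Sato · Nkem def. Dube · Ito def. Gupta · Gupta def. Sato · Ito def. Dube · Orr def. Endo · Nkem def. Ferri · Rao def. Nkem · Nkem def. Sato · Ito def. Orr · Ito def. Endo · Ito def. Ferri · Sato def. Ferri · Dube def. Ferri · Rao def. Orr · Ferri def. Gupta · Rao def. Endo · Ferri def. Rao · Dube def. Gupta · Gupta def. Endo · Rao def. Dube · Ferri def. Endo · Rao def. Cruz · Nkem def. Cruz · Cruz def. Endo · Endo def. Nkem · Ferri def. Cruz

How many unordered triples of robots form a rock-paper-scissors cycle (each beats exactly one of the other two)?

Win totals: Ferri 4, Rao 8, Dube 3, Orr 4, Endo 1, Sato 5, Cruz 4, Gupta 5, Nkem 4, Ito 7.
A robot with w wins dominates both others in C(w,2) triples; summing gives 6 + 28 + 3 + 6 + 0 + 10 + 6 + 10 + 6 + 21 = 96 transitive triples.
Total triples C(10,3) = 120, so cyclic triples = 120 − 96 = 24.

24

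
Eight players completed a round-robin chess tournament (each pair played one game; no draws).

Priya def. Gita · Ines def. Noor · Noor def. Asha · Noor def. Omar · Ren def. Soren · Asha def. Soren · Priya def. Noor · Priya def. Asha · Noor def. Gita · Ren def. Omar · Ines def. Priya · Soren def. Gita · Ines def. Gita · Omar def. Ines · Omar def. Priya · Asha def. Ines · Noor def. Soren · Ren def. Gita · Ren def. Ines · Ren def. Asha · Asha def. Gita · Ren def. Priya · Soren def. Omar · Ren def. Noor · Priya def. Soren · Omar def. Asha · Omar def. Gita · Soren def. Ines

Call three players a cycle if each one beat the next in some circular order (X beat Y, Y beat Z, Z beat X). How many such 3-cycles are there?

Win totals: Ren 7, Gita 0, Soren 3, Priya 4, Omar 4, Noor 4, Ines 3, Asha 3.
A player with w wins dominates both others in C(w,2) triples; summing gives 21 + 0 + 3 + 6 + 6 + 6 + 3 + 3 = 48 transitive triples.
Total triples C(8,3) = 56, so cyclic triples = 56 − 48 = 8.

8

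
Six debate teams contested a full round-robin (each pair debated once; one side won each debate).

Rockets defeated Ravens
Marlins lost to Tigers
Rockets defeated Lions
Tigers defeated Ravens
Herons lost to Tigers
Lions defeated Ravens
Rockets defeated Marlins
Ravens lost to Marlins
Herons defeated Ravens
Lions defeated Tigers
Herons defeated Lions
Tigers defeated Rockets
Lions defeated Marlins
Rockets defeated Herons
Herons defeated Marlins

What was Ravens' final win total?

Ravens' results: beat no one; lost to Lions, Tigers, Herons, Rockets, Marlins.
That is 0 wins.

0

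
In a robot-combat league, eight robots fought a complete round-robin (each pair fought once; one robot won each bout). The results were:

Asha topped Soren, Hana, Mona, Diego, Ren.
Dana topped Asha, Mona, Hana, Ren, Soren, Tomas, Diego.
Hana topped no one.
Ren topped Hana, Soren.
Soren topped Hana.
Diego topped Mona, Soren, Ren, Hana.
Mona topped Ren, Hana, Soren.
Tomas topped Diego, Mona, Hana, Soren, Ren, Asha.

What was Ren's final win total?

Ren's results: beat Hana, Soren; lost to Asha, Tomas, Dana, Diego, Mona.
That is 2 wins.

2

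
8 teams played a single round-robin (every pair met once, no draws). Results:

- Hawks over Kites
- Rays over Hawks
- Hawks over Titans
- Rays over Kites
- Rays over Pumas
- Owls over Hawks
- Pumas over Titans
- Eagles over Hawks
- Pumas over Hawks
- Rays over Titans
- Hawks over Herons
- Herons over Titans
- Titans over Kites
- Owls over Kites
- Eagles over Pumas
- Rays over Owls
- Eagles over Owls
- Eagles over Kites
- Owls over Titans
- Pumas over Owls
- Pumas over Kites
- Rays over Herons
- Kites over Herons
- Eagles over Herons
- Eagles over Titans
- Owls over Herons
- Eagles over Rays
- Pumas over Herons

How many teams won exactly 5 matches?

Win totals: Rays 6, Owls 4, Herons 1, Pumas 5, Eagles 7, Titans 1, Hawks 3, Kites 1.
Exactly 5: Pumas — 1 team.

1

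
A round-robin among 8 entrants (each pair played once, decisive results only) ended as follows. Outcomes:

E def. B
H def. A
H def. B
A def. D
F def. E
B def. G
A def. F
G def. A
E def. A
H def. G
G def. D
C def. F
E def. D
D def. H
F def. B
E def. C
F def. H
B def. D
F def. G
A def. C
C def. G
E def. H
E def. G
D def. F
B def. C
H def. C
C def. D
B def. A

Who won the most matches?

Win totals: A 3, B 4, C 3, D 2, E 6, F 4, G 2, H 4.
E leads with 6 wins (next highest: 4).

E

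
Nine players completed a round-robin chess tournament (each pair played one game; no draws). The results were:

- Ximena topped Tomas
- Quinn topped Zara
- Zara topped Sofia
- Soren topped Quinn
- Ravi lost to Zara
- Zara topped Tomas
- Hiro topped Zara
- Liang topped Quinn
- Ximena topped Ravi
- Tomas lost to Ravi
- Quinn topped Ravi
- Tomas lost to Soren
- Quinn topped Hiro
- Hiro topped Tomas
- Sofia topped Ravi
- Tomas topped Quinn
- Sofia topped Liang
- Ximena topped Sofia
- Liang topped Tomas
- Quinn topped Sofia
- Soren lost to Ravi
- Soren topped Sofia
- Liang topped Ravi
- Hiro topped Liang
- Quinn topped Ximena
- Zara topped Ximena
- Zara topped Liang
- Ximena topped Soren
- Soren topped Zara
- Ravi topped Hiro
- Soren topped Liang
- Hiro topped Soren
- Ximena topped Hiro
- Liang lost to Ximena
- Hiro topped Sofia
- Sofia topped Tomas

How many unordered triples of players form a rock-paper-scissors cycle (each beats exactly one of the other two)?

Win totals: Soren 5, Hiro 5, Ravi 3, Ximena 6, Tomas 1, Sofia 3, Zara 5, Liang 3, Quinn 5.
A player with w wins dominates both others in C(w,2) triples; summing gives 10 + 10 + 3 + 15 + 0 + 3 + 10 + 3 + 10 = 64 transitive triples.
Total triples C(9,3) = 84, so cyclic triples = 84 − 64 = 20.

20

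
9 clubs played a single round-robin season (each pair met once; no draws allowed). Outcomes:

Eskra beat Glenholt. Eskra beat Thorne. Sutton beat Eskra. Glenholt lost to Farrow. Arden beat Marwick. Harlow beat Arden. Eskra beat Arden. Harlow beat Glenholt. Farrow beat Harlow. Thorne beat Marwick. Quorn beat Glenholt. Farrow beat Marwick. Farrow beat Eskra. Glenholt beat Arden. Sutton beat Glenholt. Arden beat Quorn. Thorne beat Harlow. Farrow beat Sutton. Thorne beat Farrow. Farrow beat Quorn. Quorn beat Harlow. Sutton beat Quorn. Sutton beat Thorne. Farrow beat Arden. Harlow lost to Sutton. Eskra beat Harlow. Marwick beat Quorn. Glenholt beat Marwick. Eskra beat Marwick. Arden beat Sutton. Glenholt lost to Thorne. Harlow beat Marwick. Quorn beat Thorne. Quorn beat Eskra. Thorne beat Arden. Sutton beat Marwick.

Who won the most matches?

Win totals: Thorne 5, Eskra 5, Quorn 4, Farrow 7, Glenholt 2, Sutton 6, Arden 3, Marwick 1, Harlow 3.
Farrow leads with 7 wins (next highest: 6).

Farrow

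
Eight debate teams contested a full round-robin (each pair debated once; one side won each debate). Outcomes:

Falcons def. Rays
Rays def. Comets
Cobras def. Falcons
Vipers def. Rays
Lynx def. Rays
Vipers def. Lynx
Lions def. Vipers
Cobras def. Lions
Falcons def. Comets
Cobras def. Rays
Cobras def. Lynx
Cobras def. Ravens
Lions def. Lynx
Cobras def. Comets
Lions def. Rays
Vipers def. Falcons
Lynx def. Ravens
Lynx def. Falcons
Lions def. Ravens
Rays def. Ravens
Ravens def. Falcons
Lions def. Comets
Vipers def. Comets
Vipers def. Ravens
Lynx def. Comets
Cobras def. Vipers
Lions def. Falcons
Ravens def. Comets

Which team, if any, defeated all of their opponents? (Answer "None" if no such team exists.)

Cobras

Cobras has 7 wins out of 7 opponents — a perfect record.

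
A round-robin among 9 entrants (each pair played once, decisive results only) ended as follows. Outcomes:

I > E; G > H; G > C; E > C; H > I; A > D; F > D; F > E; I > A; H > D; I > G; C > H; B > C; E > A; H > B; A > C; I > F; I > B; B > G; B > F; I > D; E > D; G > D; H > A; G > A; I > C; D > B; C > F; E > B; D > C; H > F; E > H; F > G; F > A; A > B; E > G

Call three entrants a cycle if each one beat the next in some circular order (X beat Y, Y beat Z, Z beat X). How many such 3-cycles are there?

18

Win totals: A 3, B 3, C 2, D 2, E 6, F 4, G 4, H 5, I 7.
An entrant with w wins dominates both others in C(w,2) triples; summing gives 3 + 3 + 1 + 1 + 15 + 6 + 6 + 10 + 21 = 66 transitive triples.
Total triples C(9,3) = 84, so cyclic triples = 84 − 66 = 18.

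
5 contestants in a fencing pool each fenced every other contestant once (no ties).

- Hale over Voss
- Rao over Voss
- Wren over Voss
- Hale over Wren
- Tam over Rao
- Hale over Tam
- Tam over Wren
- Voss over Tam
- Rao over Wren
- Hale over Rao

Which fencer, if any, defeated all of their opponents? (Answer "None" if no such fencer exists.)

Hale has 4 wins out of 4 opponents — a perfect record.

Hale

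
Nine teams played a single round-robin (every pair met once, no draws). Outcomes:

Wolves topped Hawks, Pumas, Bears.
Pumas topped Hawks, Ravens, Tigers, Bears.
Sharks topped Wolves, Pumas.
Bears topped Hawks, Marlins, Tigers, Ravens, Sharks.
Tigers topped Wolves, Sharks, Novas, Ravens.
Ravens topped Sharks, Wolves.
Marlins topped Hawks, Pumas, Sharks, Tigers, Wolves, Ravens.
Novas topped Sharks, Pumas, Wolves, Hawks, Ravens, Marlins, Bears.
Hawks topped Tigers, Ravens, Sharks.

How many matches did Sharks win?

2

Sharks' results: beat Pumas, Wolves; lost to Bears, Tigers, Novas, Marlins, Hawks, Ravens.
That is 2 wins.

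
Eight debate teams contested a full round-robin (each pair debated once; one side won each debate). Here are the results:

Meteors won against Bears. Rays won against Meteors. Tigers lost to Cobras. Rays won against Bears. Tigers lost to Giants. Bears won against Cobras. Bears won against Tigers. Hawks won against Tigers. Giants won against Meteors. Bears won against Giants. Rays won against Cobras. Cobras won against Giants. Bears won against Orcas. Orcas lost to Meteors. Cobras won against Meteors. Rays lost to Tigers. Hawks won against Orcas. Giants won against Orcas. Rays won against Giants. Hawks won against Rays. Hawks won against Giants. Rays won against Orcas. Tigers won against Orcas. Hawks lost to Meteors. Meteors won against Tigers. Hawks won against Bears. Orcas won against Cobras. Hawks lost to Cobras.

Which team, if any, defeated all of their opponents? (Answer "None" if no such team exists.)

None

Highest win total is Rays with 5 (out of 7 possible).
Rays lost to Tigers, Hawks, so no team went undefeated.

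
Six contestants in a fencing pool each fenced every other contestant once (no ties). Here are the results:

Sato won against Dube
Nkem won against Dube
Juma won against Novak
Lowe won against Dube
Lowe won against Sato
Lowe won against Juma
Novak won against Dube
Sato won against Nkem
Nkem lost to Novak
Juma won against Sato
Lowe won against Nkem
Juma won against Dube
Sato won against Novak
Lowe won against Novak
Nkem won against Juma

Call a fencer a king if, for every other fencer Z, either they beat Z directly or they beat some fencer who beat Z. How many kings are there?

Nkem cannot reach Lowe in two steps.
Sato cannot reach Lowe in two steps.
Lowe reaches everyone (king).
Juma cannot reach Lowe in two steps.
Dube cannot reach Nkem, Sato, Lowe, Juma, Novak in two steps.
Novak cannot reach Sato, Lowe in two steps.
Kings: Lowe — 1.

1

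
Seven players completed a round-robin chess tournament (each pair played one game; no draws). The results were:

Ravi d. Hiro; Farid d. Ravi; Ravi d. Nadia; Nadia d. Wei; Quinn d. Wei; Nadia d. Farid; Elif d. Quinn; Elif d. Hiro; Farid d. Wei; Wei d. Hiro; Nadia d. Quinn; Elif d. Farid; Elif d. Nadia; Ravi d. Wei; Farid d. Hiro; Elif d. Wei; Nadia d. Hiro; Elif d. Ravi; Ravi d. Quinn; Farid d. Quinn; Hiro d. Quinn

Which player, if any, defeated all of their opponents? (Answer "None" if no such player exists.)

Elif has 6 wins out of 6 opponents — a perfect record.

Elif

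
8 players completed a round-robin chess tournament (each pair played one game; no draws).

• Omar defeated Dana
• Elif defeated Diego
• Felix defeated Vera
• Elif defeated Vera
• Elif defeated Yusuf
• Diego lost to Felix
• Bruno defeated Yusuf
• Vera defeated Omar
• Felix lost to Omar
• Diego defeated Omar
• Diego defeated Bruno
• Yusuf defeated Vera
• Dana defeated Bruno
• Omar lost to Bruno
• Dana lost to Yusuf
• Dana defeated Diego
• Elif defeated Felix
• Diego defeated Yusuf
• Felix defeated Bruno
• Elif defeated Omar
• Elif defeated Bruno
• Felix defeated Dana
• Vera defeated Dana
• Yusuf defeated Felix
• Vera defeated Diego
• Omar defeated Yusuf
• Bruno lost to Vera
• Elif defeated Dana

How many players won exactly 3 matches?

Win totals: Felix 4, Elif 7, Dana 2, Yusuf 3, Omar 3, Vera 4, Bruno 2, Diego 3.
Exactly 3: Yusuf, Omar, Diego — 3 players.

3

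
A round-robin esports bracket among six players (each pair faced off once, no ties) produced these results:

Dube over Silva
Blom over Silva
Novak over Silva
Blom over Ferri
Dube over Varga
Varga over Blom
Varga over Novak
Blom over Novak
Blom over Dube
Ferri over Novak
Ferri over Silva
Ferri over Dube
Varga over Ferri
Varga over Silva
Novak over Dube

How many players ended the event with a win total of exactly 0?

1

Win totals: Blom 4, Ferri 3, Novak 2, Dube 2, Varga 4, Silva 0.
Exactly 0: Silva — 1 player.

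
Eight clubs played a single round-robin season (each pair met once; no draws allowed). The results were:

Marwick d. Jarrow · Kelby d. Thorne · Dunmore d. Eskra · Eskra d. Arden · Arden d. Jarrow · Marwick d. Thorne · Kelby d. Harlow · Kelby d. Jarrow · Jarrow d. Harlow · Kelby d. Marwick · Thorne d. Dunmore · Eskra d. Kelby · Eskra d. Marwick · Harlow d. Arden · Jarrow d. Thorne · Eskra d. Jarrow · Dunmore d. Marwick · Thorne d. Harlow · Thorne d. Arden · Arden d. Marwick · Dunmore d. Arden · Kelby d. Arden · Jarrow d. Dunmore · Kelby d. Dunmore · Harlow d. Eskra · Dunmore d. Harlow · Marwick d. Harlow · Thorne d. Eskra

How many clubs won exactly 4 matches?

3

Win totals: Arden 2, Harlow 2, Kelby 6, Jarrow 3, Eskra 4, Marwick 3, Thorne 4, Dunmore 4.
Exactly 4: Eskra, Thorne, Dunmore — 3 clubs.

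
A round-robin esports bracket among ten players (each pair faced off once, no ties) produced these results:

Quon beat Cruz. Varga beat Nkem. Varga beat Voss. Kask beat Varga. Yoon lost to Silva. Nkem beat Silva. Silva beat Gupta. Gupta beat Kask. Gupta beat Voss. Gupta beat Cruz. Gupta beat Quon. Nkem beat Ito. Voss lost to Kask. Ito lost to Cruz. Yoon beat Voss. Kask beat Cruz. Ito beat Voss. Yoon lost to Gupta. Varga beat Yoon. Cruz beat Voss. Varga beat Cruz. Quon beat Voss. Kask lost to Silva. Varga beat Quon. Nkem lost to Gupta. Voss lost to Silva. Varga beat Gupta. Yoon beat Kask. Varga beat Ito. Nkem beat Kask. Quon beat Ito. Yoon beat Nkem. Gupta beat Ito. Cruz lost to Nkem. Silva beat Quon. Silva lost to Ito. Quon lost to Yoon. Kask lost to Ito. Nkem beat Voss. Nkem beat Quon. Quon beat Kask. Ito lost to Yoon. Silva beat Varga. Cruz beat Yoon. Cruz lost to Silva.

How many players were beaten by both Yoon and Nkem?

4

Yoon beat: Quon, Nkem, Kask, Ito, Voss.
Nkem beat: Quon, Kask, Ito, Silva, Voss, Cruz.
Both beat: Quon, Kask, Ito, Voss — 4.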